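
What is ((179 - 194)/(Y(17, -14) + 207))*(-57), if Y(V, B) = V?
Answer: 855/224 ≈ 3.8170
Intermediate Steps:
((179 - 194)/(Y(17, -14) + 207))*(-57) = ((179 - 194)/(17 + 207))*(-57) = -15/224*(-57) = 855/224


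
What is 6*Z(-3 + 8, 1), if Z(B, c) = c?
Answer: 6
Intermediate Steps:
6*Z(-3 + 8, 1) = 6*1 = 6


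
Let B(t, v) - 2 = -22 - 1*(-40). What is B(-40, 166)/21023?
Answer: 20/21023 ≈ 0.00095134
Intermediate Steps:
B(t, v) = 20 (B(t, v) = 2 + (-22 - 1*(-40)) = 2 + (-22 + 40) = 2 + 18 = 20)
B(-40, 166)/21023 = 20/21023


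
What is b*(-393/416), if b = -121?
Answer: 47553/416 ≈ 114.31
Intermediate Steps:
b*(-393/416) = -(-47553)/416 = -121*(-393/416) = 47553/416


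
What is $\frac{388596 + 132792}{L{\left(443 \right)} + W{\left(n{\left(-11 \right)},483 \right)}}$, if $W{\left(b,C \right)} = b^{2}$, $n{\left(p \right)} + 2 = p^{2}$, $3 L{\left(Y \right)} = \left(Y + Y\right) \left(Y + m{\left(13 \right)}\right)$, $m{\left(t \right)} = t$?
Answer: $\frac{57932}{16537} \approx 3.5032$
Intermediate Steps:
$L{\left(Y \right)} = \frac{2 Y \left(13 + Y\right)}{3}$ ($L{\left(Y \right)} = \frac{\left(Y + Y\right) \left(Y + 13\right)}{3} = \frac{2 Y \left(13 + Y\right)}{3}$)
$n{\left(p \right)} = -2 + p^{2}$
$\frac{388596 + 132792}{L{\left(443 \right)} + W{\left(n{\left(-11 \right)},483 \right)}} = \frac{388596 + 132792}{\frac{2}{3} \cdot 443 \left(13 + 443\right) + \left(-2 + \left(-11\right)^{2}\right)^{2}} = \frac{521388}{\frac{2}{3} \cdot 443 \cdot 456 + \left(-2 + 121\right)^{2}} = \frac{521388}{134672 + 119^{2}} = \frac{521388}{134672 + 14161} = \frac{521388}{148833} = 521388 \cdot \frac{1}{148833} = \frac{57932}{16537}$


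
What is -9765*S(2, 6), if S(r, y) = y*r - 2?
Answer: -97650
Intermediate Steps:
S(r, y) = -2 + r*y (S(r, y) = r*y - 2 = -2 + r*y)
-9765*S(2, 6) = -9765*(-2 + 2*6) = -9765*(-2 + 12) = -9765*10 = -97650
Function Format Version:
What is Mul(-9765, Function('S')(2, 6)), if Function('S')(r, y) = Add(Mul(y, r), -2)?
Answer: -97650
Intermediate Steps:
Function('S')(r, y) = Add(-2, Mul(r, y)) (Function('S')(r, y) = Add(Mul(r, y), -2) = Add(-2, Mul(r, y)))
Mul(-9765, Function('S')(2, 6)) = Mul(-9765, Add(-2, Mul(2, 6))) = Mul(-9765, Add(-2, 12)) = Mul(-9765, 10) = -97650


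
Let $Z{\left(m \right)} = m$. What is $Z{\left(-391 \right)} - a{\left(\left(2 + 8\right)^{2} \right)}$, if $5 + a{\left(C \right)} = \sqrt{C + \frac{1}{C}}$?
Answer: $-386 - \frac{\sqrt{10001}}{10} \approx -396.0$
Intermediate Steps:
$a{\left(C \right)} = -5 + \sqrt{C + \frac{1}{C}}$
$Z{\left(-391 \right)} - a{\left(\left(2 + 8\right)^{2} \right)} = -391 - \left(-5 + \sqrt{\left(2 + 8\right)^{2} + \frac{1}{\left(2 + 8\right)^{2}}}\right) = -391 - \left(-5 + \sqrt{10^{2} + \frac{1}{10^{2}}}\right) = -391 - \left(-5 + \sqrt{100 + \frac{1}{100}}\right) = -391 - \left(-5 + \sqrt{\frac{10001}{100}}\right) = -391 - \left(-5 + \frac{\sqrt{10001}}{10}\right) = -391 + \left(5 - \frac{\sqrt{10001}}{10}\right) = -386 - \frac{\sqrt{10001}}{10}$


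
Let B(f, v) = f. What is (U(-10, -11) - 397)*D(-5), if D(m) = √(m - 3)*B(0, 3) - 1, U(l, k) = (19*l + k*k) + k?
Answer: 477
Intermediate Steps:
U(l, k) = k + k² + 19*l (U(l, k) = (19*l + k²) + k = (k² + 19*l) + k = k + k² + 19*l)
D(m) = -1 (D(m) = √(m - 3)*0 - 1 = √(-3 + m)*0 - 1 = 0 - 1 = -1)
(U(-10, -11) - 397)*D(-5) = ((-11 + (-11)² + 19*(-10)) - 397)*(-1) = ((-11 + 121 - 190) - 397)*(-1) = (-80 - 397)*(-1) = -477*(-1) = 477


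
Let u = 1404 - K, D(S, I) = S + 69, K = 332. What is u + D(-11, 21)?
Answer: 1130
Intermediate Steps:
D(S, I) = 69 + S
u = 1072 (u = 1404 - 1*332 = 1404 - 332 = 1072)
u + D(-11, 21) = 1072 + (69 - 11) = 1072 + 58 = 1130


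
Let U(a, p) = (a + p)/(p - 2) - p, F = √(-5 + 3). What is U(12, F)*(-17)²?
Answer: 289*(-14*I + 3*√2)/(√2 + 2*I) ≈ -1059.7 - 1362.4*I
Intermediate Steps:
F = I*√2 (F = √(-2) = I*√2 ≈ 1.4142*I)
U(a, p) = -p + (a + p)/(-2 + p) (U(a, p) = (a + p)/(-2 + p) - p = -p + (a + p)/(-2 + p))
U(12, F)*(-17)² = ((12 - (I*√2)² + 3*(I*√2))/(-2 + I*√2))*(-17)² = ((12 - 1*(-2) + 3*I*√2)/(-2 + I*√2))*289 = ((12 + 2 + 3*I*√2)/(-2 + I*√2))*289 = ((14 + 3*I*√2)/(-2 + I*√2))*289 = 289*(14 + 3*I*√2)/(-2 + I*√2)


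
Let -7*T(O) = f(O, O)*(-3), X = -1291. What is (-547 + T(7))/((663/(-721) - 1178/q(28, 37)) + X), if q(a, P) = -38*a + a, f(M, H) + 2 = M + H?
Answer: 28910246/68868409 ≈ 0.41979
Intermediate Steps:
f(M, H) = -2 + H + M (f(M, H) = -2 + (M + H) = -2 + (H + M) = -2 + H + M)
T(O) = -6/7 + 6*O/7 (T(O) = -(-2 + O + O)*(-3)/7 = -(-2 + 2*O)*(-3)/7 = -(6 - 6*O)/7 = -6/7 + 6*O/7)
q(a, P) = -37*a
(-547 + T(7))/((663/(-721) - 1178/q(28, 37)) + X) = (-547 + (-6/7 + (6/7)*7))/((663/(-721) - 1178/((-37*28))) - 1291) = (-547 + (-6/7 + 6))/((663*(-1/721) - 1178/(-1036)) - 1291) = (-547 + 36/7)/((-663/721 - 1178*(-1/1036)) - 1291) = -3793/(7*((-663/721 + 589/518) - 1291)) = -3793/(7*(11605/53354 - 1291)) = -3793/(7*(-68868409/53354)) = -3793/7*(-53354/68868409) = 28910246/68868409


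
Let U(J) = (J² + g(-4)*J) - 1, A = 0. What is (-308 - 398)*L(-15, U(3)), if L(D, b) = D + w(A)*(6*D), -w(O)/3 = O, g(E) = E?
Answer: 10590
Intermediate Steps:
w(O) = -3*O
U(J) = -1 + J² - 4*J (U(J) = (J² - 4*J) - 1 = -1 + J² - 4*J)
L(D, b) = D (L(D, b) = D + (-3*0)*(6*D) = D + 0*(6*D) = D + 0 = D)
(-308 - 398)*L(-15, U(3)) = (-308 - 398)*(-15) = -706*(-15) = 10590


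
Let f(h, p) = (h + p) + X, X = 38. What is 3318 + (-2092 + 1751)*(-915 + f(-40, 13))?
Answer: 311582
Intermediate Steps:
f(h, p) = 38 + h + p (f(h, p) = (h + p) + 38 = 38 + h + p)
3318 + (-2092 + 1751)*(-915 + f(-40, 13)) = 3318 + (-2092 + 1751)*(-915 + (38 - 40 + 13)) = 3318 - 341*(-915 + 11) = 3318 - 341*(-904) = 3318 + 308264 = 311582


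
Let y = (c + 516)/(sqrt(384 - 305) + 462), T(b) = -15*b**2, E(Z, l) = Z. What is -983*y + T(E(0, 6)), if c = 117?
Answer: -287474418/213365 + 622239*sqrt(79)/213365 ≈ -1321.4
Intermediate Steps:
y = 633/(462 + sqrt(79)) (y = (117 + 516)/(sqrt(384 - 305) + 462) = 633/(sqrt(79) + 462) = 633/(462 + sqrt(79)) ≈ 1.3443)
-983*y + T(E(0, 6)) = -983*(292446/213365 - 633*sqrt(79)/213365) - 15*0**2 = (-287474418/213365 + 622239*sqrt(79)/213365) - 15*0 = (-287474418/213365 + 622239*sqrt(79)/213365) + 0 = -287474418/213365 + 622239*sqrt(79)/213365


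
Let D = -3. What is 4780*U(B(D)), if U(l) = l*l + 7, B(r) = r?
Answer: 76480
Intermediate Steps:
U(l) = 7 + l² (U(l) = l² + 7 = 7 + l²)
4780*U(B(D)) = 4780*(7 + (-3)²) = 4780*(7 + 9) = 4780*16 = 76480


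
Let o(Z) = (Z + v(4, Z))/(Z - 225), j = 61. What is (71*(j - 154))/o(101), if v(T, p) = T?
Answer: 272924/35 ≈ 7797.8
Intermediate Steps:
o(Z) = (4 + Z)/(-225 + Z) (o(Z) = (Z + 4)/(Z - 225) = (4 + Z)/(-225 + Z))
(71*(j - 154))/o(101) = (71*(61 - 154))/(((4 + 101)/(-225 + 101))) = (71*(-93))/((105/(-124))) = -6603/((-1/124*105)) = -6603/(-105/124) = -6603*(-124/105) = 272924/35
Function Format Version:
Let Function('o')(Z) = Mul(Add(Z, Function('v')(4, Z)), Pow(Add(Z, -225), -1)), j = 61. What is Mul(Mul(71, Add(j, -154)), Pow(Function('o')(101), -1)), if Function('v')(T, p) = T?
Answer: Rational(272924, 35) ≈ 7797.8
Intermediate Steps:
Function('o')(Z) = Mul(Pow(Add(-225, Z), -1), Add(4, Z)) (Function('o')(Z) = Mul(Add(Z, 4), Pow(Add(Z, -225), -1)) = Mul(Add(4, Z), Pow(Add(-225, Z), -1)) = Mul(Pow(Add(-225, Z), -1), Add(4, Z)))
Mul(Mul(71, Add(j, -154)), Pow(Function('o')(101), -1)) = Mul(Mul(71, Add(61, -154)), Pow(Mul(Pow(Add(-225, 101), -1), Add(4, 101)), -1)) = Mul(Mul(71, -93), Pow(Mul(Pow(-124, -1), 105), -1)) = Mul(-6603, Pow(Mul(Rational(-1, 124), 105), -1)) = Mul(-6603, Pow(Rational(-105, 124), -1)) = Mul(-6603, Rational(-124, 105)) = Rational(272924, 35)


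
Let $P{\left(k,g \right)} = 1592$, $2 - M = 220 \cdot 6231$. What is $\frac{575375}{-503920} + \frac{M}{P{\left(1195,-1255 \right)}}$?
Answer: $- \frac{17292465089}{20056016} \approx -862.21$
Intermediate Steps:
$M = -1370818$ ($M = 2 - 220 \cdot 6231 = 2 - 1370820 = -1370818$)
$\frac{575375}{-503920} + \frac{M}{P{\left(1195,-1255 \right)}} = \frac{575375}{-503920} - \frac{1370818}{1592} = 575375 \left(- \frac{1}{503920}\right) - \frac{685409}{796} = - \frac{115075}{100784} - \frac{685409}{796} = - \frac{17292465089}{20056016}$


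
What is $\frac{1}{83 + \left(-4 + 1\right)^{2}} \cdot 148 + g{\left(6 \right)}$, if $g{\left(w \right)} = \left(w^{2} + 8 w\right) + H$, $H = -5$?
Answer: $\frac{1854}{23} \approx 80.609$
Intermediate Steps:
$g{\left(w \right)} = -5 + w^{2} + 8 w$ ($g{\left(w \right)} = \left(w^{2} + 8 w\right) - 5 = -5 + w^{2} + 8 w$)
$\frac{1}{83 + \left(-4 + 1\right)^{2}} \cdot 148 + g{\left(6 \right)} = \frac{1}{83 + \left(-4 + 1\right)^{2}} \cdot 148 + \left(-5 + 6^{2} + 8 \cdot 6\right) = \frac{1}{83 + \left(-3\right)^{2}} \cdot 148 + \left(-5 + 36 + 48\right) = \frac{1}{83 + 9} \cdot 148 + 79 = \frac{1}{92} \cdot 148 + 79 = \frac{37}{23} + 79 = \frac{1854}{23}$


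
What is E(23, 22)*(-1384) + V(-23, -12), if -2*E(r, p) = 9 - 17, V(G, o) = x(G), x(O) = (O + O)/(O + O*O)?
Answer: -60897/11 ≈ -5536.1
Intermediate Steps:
x(O) = 2*O/(O + O²) (x(O) = (2*O)/(O + O²) = 2*O/(O + O²))
V(G, o) = 2/(1 + G)
E(r, p) = 4 (E(r, p) = -(9 - 17)/2 = -½*(-8) = 4)
E(23, 22)*(-1384) + V(-23, -12) = 4*(-1384) + 2/(1 - 23) = -5536 + 2/(-22) = -5536 + 2*(-1/22) = -5536 - 1/11 = -60897/11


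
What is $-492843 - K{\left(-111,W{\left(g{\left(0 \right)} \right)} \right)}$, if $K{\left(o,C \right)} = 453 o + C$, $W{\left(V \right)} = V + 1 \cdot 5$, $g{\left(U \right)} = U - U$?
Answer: $-442565$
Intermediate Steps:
$g{\left(U \right)} = 0$
$W{\left(V \right)} = 5 + V$ ($W{\left(V \right)} = V + 5 = 5 + V$)
$K{\left(o,C \right)} = C + 453 o$
$-492843 - K{\left(-111,W{\left(g{\left(0 \right)} \right)} \right)} = -492843 - \left(\left(5 + 0\right) + 453 \left(-111\right)\right) = -492843 - \left(5 - 50283\right) = -492843 - -50278 = -492843 + 50278 = -442565$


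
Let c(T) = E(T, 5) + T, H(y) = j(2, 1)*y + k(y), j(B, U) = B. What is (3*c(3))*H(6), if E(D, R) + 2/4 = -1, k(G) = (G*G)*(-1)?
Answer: -108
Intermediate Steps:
k(G) = -G² (k(G) = G²*(-1) = -G²)
E(D, R) = -3/2 (E(D, R) = -½ - 1 = -3/2)
H(y) = -y² + 2*y (H(y) = 2*y - y² = -y² + 2*y)
c(T) = -3/2 + T
(3*c(3))*H(6) = (3*(-3/2 + 3))*(6*(2 - 1*6)) = (3*(3/2))*(6*(2 - 6)) = 9*(6*(-4))/2 = (9/2)*(-24) = -108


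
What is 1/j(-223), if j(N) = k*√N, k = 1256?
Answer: -I*√223/280088 ≈ -5.3316e-5*I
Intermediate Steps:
j(N) = 1256*√N
1/j(-223) = 1/(1256*√(-223)) = 1/(1256*(I*√223)) = 1/(1256*I*√223) = -I*√223/280088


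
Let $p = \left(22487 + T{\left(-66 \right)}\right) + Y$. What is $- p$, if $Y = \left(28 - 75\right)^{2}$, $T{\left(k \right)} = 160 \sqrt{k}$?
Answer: $-24696 - 160 i \sqrt{66} \approx -24696.0 - 1299.8 i$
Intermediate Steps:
$Y = 2209$ ($Y = \left(-47\right)^{2} = 2209$)
$p = 24696 + 160 i \sqrt{66}$ ($p = \left(22487 + 160 \sqrt{-66}\right) + 2209 = \left(22487 + 160 i \sqrt{66}\right) + 2209 = 24696 + 160 i \sqrt{66} \approx 24696.0 + 1299.8 i$)
$- p = - (24696 + 160 i \sqrt{66}) = -24696 - 160 i \sqrt{66}$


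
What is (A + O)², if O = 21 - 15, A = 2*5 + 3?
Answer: 361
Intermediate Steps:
A = 13 (A = 10 + 3 = 13)
O = 6
(A + O)² = (13 + 6)² = 19² = 361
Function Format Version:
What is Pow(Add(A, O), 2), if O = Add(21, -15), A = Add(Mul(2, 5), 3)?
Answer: 361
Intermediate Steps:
A = 13 (A = Add(10, 3) = 13)
O = 6
Pow(Add(A, O), 2) = Pow(Add(13, 6), 2) = Pow(19, 2) = 361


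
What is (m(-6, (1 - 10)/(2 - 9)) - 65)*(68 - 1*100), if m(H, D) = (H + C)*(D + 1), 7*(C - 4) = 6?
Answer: 106016/49 ≈ 2163.6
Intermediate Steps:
C = 34/7 (C = 4 + (⅐)*6 = 4 + 6/7 = 34/7 ≈ 4.8571)
m(H, D) = (1 + D)*(34/7 + H) (m(H, D) = (H + 34/7)*(D + 1) = (34/7 + H)*(1 + D) = (1 + D)*(34/7 + H))
(m(-6, (1 - 10)/(2 - 9)) - 65)*(68 - 1*100) = ((34/7 - 6 + 34*((1 - 10)/(2 - 9))/7 + ((1 - 10)/(2 - 9))*(-6)) - 65)*(68 - 1*100) = ((34/7 - 6 + 34*(-9/(-7))/7 - 9/(-7)*(-6)) - 65)*(68 - 100) = ((34/7 - 6 + 34*(-9*(-⅐))/7 - 9*(-⅐)*(-6)) - 65)*(-32) = ((34/7 - 6 + (34/7)*(9/7) + (9/7)*(-6)) - 65)*(-32) = ((34/7 - 6 + 306/49 - 54/7) - 65)*(-32) = (-128/49 - 65)*(-32) = -3313/49*(-32) = 106016/49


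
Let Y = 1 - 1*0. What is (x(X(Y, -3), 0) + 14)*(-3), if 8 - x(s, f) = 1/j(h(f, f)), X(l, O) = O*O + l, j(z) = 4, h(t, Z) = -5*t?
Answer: -261/4 ≈ -65.250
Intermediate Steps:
Y = 1 (Y = 1 + 0 = 1)
X(l, O) = l + O² (X(l, O) = O² + l = l + O²)
x(s, f) = 31/4 (x(s, f) = 8 - 1/4 = 8 - 1*¼ = 8 - ¼ = 31/4)
(x(X(Y, -3), 0) + 14)*(-3) = (31/4 + 14)*(-3) = (87/4)*(-3) = -261/4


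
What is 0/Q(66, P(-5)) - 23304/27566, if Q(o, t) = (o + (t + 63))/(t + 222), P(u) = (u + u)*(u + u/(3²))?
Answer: -11652/13783 ≈ -0.84539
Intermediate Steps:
P(u) = 20*u²/9 (P(u) = (2*u)*(u + u/9) = (2*u)*(10*u/9) = 20*u²/9)
Q(o, t) = (63 + o + t)/(222 + t) (Q(o, t) = (o + (63 + t))/(222 + t) = (63 + o + t)/(222 + t))
0/Q(66, P(-5)) - 23304/27566 = 0/(((63 + 66 + (20/9)*(-5)²)/(222 + (20/9)*(-5)²))) - 23304/27566 = 0/(((63 + 66 + (20/9)*25)/(222 + (20/9)*25))) - 23304*1/27566 = 0/(((63 + 66 + 500/9)/(222 + 500/9))) - 11652/13783 = 0/(((1661/9)/(2498/9))) - 11652/13783 = 0/(((9/2498)*(1661/9))) - 11652/13783 = 0/(1661/2498) - 11652/13783 = 0*(2498/1661) - 11652/13783 = 0 - 11652/13783 = -11652/13783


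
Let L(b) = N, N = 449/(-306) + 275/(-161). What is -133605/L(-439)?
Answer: 6582183930/156439 ≈ 42075.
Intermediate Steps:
N = -156439/49266 (N = 449*(-1/306) + 275*(-1/161) = -449/306 - 275/161 = -156439/49266 ≈ -3.1754)
L(b) = -156439/49266
-133605/L(-439) = -133605/(-156439/49266) = -133605*(-49266)/156439 = -1*(-6582183930/156439) = 6582183930/156439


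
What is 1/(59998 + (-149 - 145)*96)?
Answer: 1/31774 ≈ 3.1472e-5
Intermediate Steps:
1/(59998 + (-149 - 145)*96) = 1/(59998 - 294*96) = 1/(59998 - 28224) = 1/31774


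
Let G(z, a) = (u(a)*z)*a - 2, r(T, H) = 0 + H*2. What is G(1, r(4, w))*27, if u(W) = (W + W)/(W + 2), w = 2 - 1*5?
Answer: -540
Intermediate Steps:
w = -3 (w = 2 - 5 = -3)
r(T, H) = 2*H (r(T, H) = 0 + 2*H = 2*H)
u(W) = 2*W/(2 + W) (u(W) = (2*W)/(2 + W) = 2*W/(2 + W))
G(z, a) = -2 + 2*z*a²/(2 + a) (G(z, a) = ((2*a/(2 + a))*z)*a - 2 = (2*a*z/(2 + a))*a - 2 = 2*z*a²/(2 + a) - 2 = -2 + 2*z*a²/(2 + a))
G(1, r(4, w))*27 = (2*(-2 - 2*(-3) + 1*(2*(-3))²)/(2 + 2*(-3)))*27 = (2*(-2 - 1*(-6) + 1*(-6)²)/(2 - 6))*27 = (2*(-2 + 6 + 1*36)/(-4))*27 = (2*(-¼)*(-2 + 6 + 36))*27 = (2*(-¼)*40)*27 = -20*27 = -540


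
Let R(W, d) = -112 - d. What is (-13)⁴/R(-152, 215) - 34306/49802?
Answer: -716806492/8142627 ≈ -88.031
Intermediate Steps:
(-13)⁴/R(-152, 215) - 34306/49802 = (-13)⁴/(-112 - 1*215) - 34306/49802 = 28561/(-112 - 215) - 34306*1/49802 = 28561/(-327) - 17153/24901 = 28561*(-1/327) - 17153/24901 = -28561/327 - 17153/24901 = -716806492/8142627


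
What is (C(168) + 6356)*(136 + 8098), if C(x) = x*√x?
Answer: 52335304 + 2766624*√42 ≈ 7.0265e+7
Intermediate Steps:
C(x) = x^(3/2)
(C(168) + 6356)*(136 + 8098) = (168^(3/2) + 6356)*(136 + 8098) = (336*√42 + 6356)*8234 = (6356 + 336*√42)*8234 = 52335304 + 2766624*√42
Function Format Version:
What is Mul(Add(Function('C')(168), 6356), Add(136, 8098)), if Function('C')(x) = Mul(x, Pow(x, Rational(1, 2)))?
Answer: Add(52335304, Mul(2766624, Pow(42, Rational(1, 2)))) ≈ 7.0265e+7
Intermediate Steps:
Function('C')(x) = Pow(x, Rational(3, 2))
Mul(Add(Function('C')(168), 6356), Add(136, 8098)) = Mul(Add(Pow(168, Rational(3, 2)), 6356), Add(136, 8098)) = Mul(Add(Mul(336, Pow(42, Rational(1, 2))), 6356), 8234) = Mul(Add(6356, Mul(336, Pow(42, Rational(1, 2)))), 8234) = Add(52335304, Mul(2766624, Pow(42, Rational(1, 2))))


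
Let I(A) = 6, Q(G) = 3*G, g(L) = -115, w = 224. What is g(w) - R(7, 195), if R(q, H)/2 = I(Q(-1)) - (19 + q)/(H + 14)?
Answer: -26491/209 ≈ -126.75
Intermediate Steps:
R(q, H) = 12 - 2*(19 + q)/(14 + H) (R(q, H) = 2*(6 - (19 + q)/(H + 14)) = 2*(6 - (19 + q)/(14 + H)) = 12 - 2*(19 + q)/(14 + H))
g(w) - R(7, 195) = -115 - 2*(65 - 1*7 + 6*195)/(14 + 195) = -115 - 2*(65 - 7 + 1170)/209 = -115 - 2*1228/209 = -115 - 1*2456/209 = -115 - 2456/209 = -26491/209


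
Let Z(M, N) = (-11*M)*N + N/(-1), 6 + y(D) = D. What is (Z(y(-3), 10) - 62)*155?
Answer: 142290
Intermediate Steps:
y(D) = -6 + D
Z(M, N) = -N - 11*M*N (Z(M, N) = -11*M*N + N*(-1) = -11*M*N - N = -N - 11*M*N)
(Z(y(-3), 10) - 62)*155 = (-1*10*(1 + 11*(-6 - 3)) - 62)*155 = (-1*10*(1 + 11*(-9)) - 62)*155 = (-1*10*(1 - 99) - 62)*155 = (-1*10*(-98) - 62)*155 = (980 - 62)*155 = 918*155 = 142290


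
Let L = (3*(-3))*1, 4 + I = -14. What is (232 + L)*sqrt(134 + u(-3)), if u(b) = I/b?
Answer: 446*sqrt(35) ≈ 2638.6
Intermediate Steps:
I = -18 (I = -4 - 14 = -18)
L = -9 (L = -9*1 = -9)
u(b) = -18/b
(232 + L)*sqrt(134 + u(-3)) = (232 - 9)*sqrt(134 - 18/(-3)) = 223*sqrt(134 - 18*(-1/3)) = 223*sqrt(134 + 6) = 223*sqrt(140) = 223*(2*sqrt(35)) = 446*sqrt(35)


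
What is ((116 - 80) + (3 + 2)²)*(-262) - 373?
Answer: -16355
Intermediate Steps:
((116 - 80) + (3 + 2)²)*(-262) - 373 = (36 + 5²)*(-262) - 373 = (36 + 25)*(-262) - 373 = 61*(-262) - 373 = -15982 - 373 = -16355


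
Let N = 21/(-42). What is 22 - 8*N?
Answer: 26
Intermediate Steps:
N = -½ (N = 21*(-1/42) = -½ ≈ -0.50000)
22 - 8*N = 22 - 8*(-½) = 22 + 4 = 26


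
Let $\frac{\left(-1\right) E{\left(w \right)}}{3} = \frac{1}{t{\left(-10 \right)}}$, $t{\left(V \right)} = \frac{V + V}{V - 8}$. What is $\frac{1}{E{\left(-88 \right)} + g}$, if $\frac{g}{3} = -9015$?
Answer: $- \frac{10}{270477} \approx -3.6972 \cdot 10^{-5}$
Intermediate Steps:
$g = -27045$ ($g = 3 \left(-9015\right) = -27045$)
$t{\left(V \right)} = \frac{2 V}{-8 + V}$
$E{\left(w \right)} = - \frac{27}{10}$ ($E{\left(w \right)} = - \frac{3}{2 \left(-10\right) \frac{1}{-8 - 10}} = - \frac{3}{2 \left(-10\right) \frac{1}{-18}} = - \frac{3}{2 \left(-10\right) \left(- \frac{1}{18}\right)} = - \frac{3}{\frac{10}{9}} = \left(-3\right) \frac{9}{10} = - \frac{27}{10}$)
$\frac{1}{E{\left(-88 \right)} + g} = \frac{1}{- \frac{27}{10} - 27045} = \frac{1}{- \frac{270477}{10}} = - \frac{10}{270477}$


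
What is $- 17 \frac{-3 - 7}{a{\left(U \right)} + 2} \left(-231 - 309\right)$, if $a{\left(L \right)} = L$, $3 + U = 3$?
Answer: $-45900$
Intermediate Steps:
$U = 0$ ($U = -3 + 3 = 0$)
$- 17 \frac{-3 - 7}{a{\left(U \right)} + 2} \left(-231 - 309\right) = - 17 \frac{-3 - 7}{0 + 2} \left(-231 - 309\right) = - 17 \left(- \frac{10}{2}\right) \left(-540\right) = - 17 \left(\left(-10\right) \frac{1}{2}\right) \left(-540\right) = \left(-17\right) \left(-5\right) \left(-540\right) = 85 \left(-540\right) = -45900$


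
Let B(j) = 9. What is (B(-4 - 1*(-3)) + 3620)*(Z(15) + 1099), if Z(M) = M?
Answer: 4042706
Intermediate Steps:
(B(-4 - 1*(-3)) + 3620)*(Z(15) + 1099) = (9 + 3620)*(15 + 1099) = 3629*1114 = 4042706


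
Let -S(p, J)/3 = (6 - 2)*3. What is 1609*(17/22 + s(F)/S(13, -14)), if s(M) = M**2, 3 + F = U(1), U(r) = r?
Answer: 210779/198 ≈ 1064.5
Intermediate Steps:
S(p, J) = -36 (S(p, J) = -3*(6 - 2)*3 = -12*3 = -3*12 = -36)
F = -2 (F = -3 + 1 = -2)
1609*(17/22 + s(F)/S(13, -14)) = 1609*(17/22 + (-2)**2/(-36)) = 1609*(17*(1/22) + 4*(-1/36)) = 1609*(17/22 - 1/9) = 1609*(131/198) = 210779/198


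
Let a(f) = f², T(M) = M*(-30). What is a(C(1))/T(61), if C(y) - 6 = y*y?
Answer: -49/1830 ≈ -0.026776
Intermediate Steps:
C(y) = 6 + y² (C(y) = 6 + y*y = 6 + y²)
T(M) = -30*M
a(C(1))/T(61) = (6 + 1²)²/((-30*61)) = (6 + 1)²/(-1830) = 7²*(-1/1830) = 49*(-1/1830) = -49/1830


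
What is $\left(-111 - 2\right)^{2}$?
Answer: $12769$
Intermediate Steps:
$\left(-111 - 2\right)^{2} = \left(-113\right)^{2} = 12769$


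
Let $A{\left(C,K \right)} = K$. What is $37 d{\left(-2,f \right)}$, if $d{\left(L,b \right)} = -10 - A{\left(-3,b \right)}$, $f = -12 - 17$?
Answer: $703$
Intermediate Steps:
$f = -29$
$d{\left(L,b \right)} = -10 - b$
$37 d{\left(-2,f \right)} = 37 \left(-10 - -29\right) = 37 \left(-10 + 29\right) = 37 \cdot 19 = 703$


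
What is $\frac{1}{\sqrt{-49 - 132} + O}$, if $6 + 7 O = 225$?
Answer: $\frac{1533}{56830} - \frac{49 i \sqrt{181}}{56830} \approx 0.026975 - 0.0116 i$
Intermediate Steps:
$O = \frac{219}{7}$ ($O = - \frac{6}{7} + \frac{1}{7} \cdot 225 = - \frac{6}{7} + \frac{225}{7} = \frac{219}{7} \approx 31.286$)
$\frac{1}{\sqrt{-49 - 132} + O} = \frac{1}{\sqrt{-49 - 132} + \frac{219}{7}} = \frac{1}{\sqrt{-181} + \frac{219}{7}} = \frac{1}{i \sqrt{181} + \frac{219}{7}} = \frac{1}{\frac{219}{7} + i \sqrt{181}}$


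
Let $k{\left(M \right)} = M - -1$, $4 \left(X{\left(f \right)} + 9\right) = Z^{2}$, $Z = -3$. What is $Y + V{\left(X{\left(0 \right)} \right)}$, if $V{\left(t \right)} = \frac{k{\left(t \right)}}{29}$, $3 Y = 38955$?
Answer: $\frac{1506237}{116} \approx 12985.0$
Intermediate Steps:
$Y = 12985$ ($Y = \frac{1}{3} \cdot 38955 = 12985$)
$X{\left(f \right)} = - \frac{27}{4}$ ($X{\left(f \right)} = -9 + \frac{\left(-3\right)^{2}}{4} = -9 + \frac{1}{4} \cdot 9 = -9 + \frac{9}{4} = - \frac{27}{4}$)
$k{\left(M \right)} = 1 + M$ ($k{\left(M \right)} = M + 1 = 1 + M$)
$V{\left(t \right)} = \frac{1}{29} + \frac{t}{29}$ ($V{\left(t \right)} = \frac{1 + t}{29} = \left(1 + t\right) \frac{1}{29} = \frac{1}{29} + \frac{t}{29}$)
$Y + V{\left(X{\left(0 \right)} \right)} = 12985 + \left(\frac{1}{29} + \frac{1}{29} \left(- \frac{27}{4}\right)\right) = 12985 + \left(\frac{1}{29} - \frac{27}{116}\right) = 12985 - \frac{23}{116} = \frac{1506237}{116}$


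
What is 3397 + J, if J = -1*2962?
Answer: 435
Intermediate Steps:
J = -2962
3397 + J = 3397 - 2962 = 435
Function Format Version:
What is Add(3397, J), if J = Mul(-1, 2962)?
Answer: 435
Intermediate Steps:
J = -2962
Add(3397, J) = Add(3397, -2962) = 435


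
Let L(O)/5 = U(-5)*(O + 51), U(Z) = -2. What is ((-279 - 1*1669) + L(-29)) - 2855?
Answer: -5023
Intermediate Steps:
L(O) = -510 - 10*O (L(O) = 5*(-2*(O + 51)) = 5*(-2*(51 + O)) = 5*(-102 - 2*O) = -510 - 10*O)
((-279 - 1*1669) + L(-29)) - 2855 = ((-279 - 1*1669) + (-510 - 10*(-29))) - 2855 = ((-279 - 1669) + (-510 + 290)) - 2855 = (-1948 - 220) - 2855 = -2168 - 2855 = -5023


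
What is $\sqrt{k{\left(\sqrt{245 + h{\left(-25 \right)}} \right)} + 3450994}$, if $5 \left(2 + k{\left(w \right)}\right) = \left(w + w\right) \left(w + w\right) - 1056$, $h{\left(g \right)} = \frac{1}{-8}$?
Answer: $\frac{\sqrt{345097670}}{10} \approx 1857.7$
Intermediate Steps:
$h{\left(g \right)} = - \frac{1}{8}$
$k{\left(w \right)} = - \frac{1066}{5} + \frac{4 w^{2}}{5}$ ($k{\left(w \right)} = -2 + \frac{\left(w + w\right) \left(w + w\right) - 1056}{5} = -2 + \frac{2 w 2 w - 1056}{5} = -2 + \frac{4 w^{2} - 1056}{5} = -2 + \frac{-1056 + 4 w^{2}}{5} = -2 + \left(- \frac{1056}{5} + \frac{4 w^{2}}{5}\right) = - \frac{1066}{5} + \frac{4 w^{2}}{5}$)
$\sqrt{k{\left(\sqrt{245 + h{\left(-25 \right)}} \right)} + 3450994} = \sqrt{\left(- \frac{1066}{5} + \frac{4 \left(\sqrt{245 - \frac{1}{8}}\right)^{2}}{5}\right) + 3450994} = \sqrt{\left(- \frac{1066}{5} + \frac{4 \left(\sqrt{\frac{1959}{8}}\right)^{2}}{5}\right) + 3450994} = \sqrt{\left(- \frac{1066}{5} + \frac{4 \left(\frac{\sqrt{3918}}{4}\right)^{2}}{5}\right) + 3450994} = \sqrt{\left(- \frac{1066}{5} + \frac{4}{5} \cdot \frac{1959}{8}\right) + 3450994} = \sqrt{\left(- \frac{1066}{5} + \frac{1959}{10}\right) + 3450994} = \sqrt{- \frac{173}{10} + 3450994} = \sqrt{\frac{34509767}{10}} = \frac{\sqrt{345097670}}{10}$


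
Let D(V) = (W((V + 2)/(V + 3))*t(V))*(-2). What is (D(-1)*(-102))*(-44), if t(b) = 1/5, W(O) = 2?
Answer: -17952/5 ≈ -3590.4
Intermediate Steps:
t(b) = ⅕
D(V) = -⅘ (D(V) = (2*(⅕))*(-2) = (⅖)*(-2) = -⅘)
(D(-1)*(-102))*(-44) = -⅘*(-102)*(-44) = (408/5)*(-44) = -17952/5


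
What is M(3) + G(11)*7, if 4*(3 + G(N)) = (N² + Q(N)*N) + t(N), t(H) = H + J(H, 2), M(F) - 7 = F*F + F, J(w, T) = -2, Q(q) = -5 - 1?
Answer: 110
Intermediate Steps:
Q(q) = -6
M(F) = 7 + F + F² (M(F) = 7 + (F*F + F) = 7 + (F² + F) = 7 + (F + F²) = 7 + F + F²)
t(H) = -2 + H (t(H) = H - 2 = -2 + H)
G(N) = -7/2 - 5*N/4 + N²/4 (G(N) = -3 + ((N² - 6*N) + (-2 + N))/4 = -3 + (-2 + N² - 5*N)/4 = -3 + (-½ - 5*N/4 + N²/4) = -7/2 - 5*N/4 + N²/4)
M(3) + G(11)*7 = (7 + 3 + 3²) + (-7/2 - 5/4*11 + (¼)*11²)*7 = (7 + 3 + 9) + (-7/2 - 55/4 + (¼)*121)*7 = 19 + (-7/2 - 55/4 + 121/4)*7 = 19 + 13*7 = 19 + 91 = 110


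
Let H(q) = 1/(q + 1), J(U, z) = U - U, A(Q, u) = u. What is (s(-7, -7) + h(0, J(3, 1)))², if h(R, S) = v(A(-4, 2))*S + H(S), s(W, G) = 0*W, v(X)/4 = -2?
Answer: 1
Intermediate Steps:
v(X) = -8 (v(X) = 4*(-2) = -8)
s(W, G) = 0
J(U, z) = 0
H(q) = 1/(1 + q)
h(R, S) = 1/(1 + S) - 8*S (h(R, S) = -8*S + 1/(1 + S) = 1/(1 + S) - 8*S)
(s(-7, -7) + h(0, J(3, 1)))² = (0 + (1 - 8*0*(1 + 0))/(1 + 0))² = (0 + (1 - 8*0*1)/1)² = (0 + 1*(1 + 0))² = (0 + 1*1)² = (0 + 1)² = 1² = 1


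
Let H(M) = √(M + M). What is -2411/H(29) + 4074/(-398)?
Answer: -2037/199 - 2411*√58/58 ≈ -326.82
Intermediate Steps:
H(M) = √2*√M (H(M) = √(2*M) = √2*√M)
-2411/H(29) + 4074/(-398) = -2411*√58/58 + 4074/(-398) = -2411*√58/58 + 4074*(-1/398) = -2411*√58/58 - 2037/199 = -2037/199 - 2411*√58/58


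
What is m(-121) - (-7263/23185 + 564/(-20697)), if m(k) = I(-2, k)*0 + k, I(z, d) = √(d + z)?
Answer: -19299884898/159953315 ≈ -120.66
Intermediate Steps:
m(k) = k (m(k) = √(k - 2)*0 + k = √(-2 + k)*0 + k = 0 + k = k)
m(-121) - (-7263/23185 + 564/(-20697)) = -121 - (-7263/23185 + 564/(-20697)) = -121 - (-7263*1/23185 + 564*(-1/20697)) = -121 - (-7263/23185 - 188/6899) = -121 - 1*(-54466217/159953315) = -121 + 54466217/159953315 = -19299884898/159953315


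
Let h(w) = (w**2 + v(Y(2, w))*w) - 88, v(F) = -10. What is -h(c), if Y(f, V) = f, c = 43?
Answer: -1331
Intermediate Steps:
h(w) = -88 + w**2 - 10*w (h(w) = (w**2 - 10*w) - 88 = -88 + w**2 - 10*w)
-h(c) = -(-88 + 43**2 - 10*43) = -(-88 + 1849 - 430) = -1*1331 = -1331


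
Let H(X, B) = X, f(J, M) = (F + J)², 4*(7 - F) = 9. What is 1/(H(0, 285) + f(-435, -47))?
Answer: 16/2961841 ≈ 5.4020e-6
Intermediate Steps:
F = 19/4 (F = 7 - ¼*9 = 7 - 9/4 = 19/4 ≈ 4.7500)
f(J, M) = (19/4 + J)²
1/(H(0, 285) + f(-435, -47)) = 1/(0 + (19 + 4*(-435))²/16) = 1/(0 + (19 - 1740)²/16) = 1/(0 + (1/16)*(-1721)²) = 1/(0 + (1/16)*2961841) = 1/(0 + 2961841/16) = 1/(2961841/16) = 16/2961841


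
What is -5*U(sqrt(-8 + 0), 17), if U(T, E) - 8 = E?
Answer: -125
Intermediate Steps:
U(T, E) = 8 + E
-5*U(sqrt(-8 + 0), 17) = -5*(8 + 17) = -5*25 = -125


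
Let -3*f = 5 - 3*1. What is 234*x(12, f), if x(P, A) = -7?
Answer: -1638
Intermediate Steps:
f = -2/3 (f = -(5 - 3*1)/3 = -(5 - 3)/3 = -1/3*2 = -2/3 ≈ -0.66667)
234*x(12, f) = 234*(-7) = -1638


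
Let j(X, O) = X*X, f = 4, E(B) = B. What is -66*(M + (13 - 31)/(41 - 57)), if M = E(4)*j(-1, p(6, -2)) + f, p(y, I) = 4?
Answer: -2409/4 ≈ -602.25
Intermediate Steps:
j(X, O) = X**2
M = 8 (M = 4*(-1)**2 + 4 = 4*1 + 4 = 4 + 4 = 8)
-66*(M + (13 - 31)/(41 - 57)) = -66*(8 + (13 - 31)/(41 - 57)) = -66*(8 - 18/(-16)) = -66*(8 - 18*(-1/16)) = -66*(8 + 9/8) = -66*73/8 = -2409/4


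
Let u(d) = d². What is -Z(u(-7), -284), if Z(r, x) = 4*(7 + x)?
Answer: 1108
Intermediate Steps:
Z(r, x) = 28 + 4*x
-Z(u(-7), -284) = -(28 + 4*(-284)) = -(28 - 1136) = -1*(-1108) = 1108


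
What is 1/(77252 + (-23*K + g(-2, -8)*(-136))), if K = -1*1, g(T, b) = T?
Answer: 1/77547 ≈ 1.2895e-5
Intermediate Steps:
K = -1
1/(77252 + (-23*K + g(-2, -8)*(-136))) = 1/(77252 + (-23*(-1) - 2*(-136))) = 1/(77252 + (23 + 272)) = 1/(77252 + 295) = 1/77547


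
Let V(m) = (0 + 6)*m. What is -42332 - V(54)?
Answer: -42656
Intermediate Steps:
V(m) = 6*m
-42332 - V(54) = -42332 - 6*54 = -42332 - 1*324 = -42332 - 324 = -42656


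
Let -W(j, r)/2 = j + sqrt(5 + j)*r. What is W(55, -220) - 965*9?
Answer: -8795 + 880*sqrt(15) ≈ -5386.8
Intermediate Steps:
W(j, r) = -2*j - 2*r*sqrt(5 + j) (W(j, r) = -2*(j + sqrt(5 + j)*r) = -2*(j + r*sqrt(5 + j)) = -2*j - 2*r*sqrt(5 + j))
W(55, -220) - 965*9 = (-2*55 - 2*(-220)*sqrt(5 + 55)) - 965*9 = (-110 - 2*(-220)*sqrt(60)) - 1*8685 = (-110 - 2*(-220)*2*sqrt(15)) - 8685 = (-110 + 880*sqrt(15)) - 8685 = -8795 + 880*sqrt(15)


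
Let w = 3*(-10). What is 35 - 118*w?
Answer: 3575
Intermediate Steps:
w = -30
35 - 118*w = 35 - 118*(-30) = 35 + 3540 = 3575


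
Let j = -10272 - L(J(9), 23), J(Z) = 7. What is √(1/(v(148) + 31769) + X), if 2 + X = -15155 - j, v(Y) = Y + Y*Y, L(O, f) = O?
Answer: I*√14130102746177/53821 ≈ 69.843*I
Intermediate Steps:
v(Y) = Y + Y²
j = -10279 (j = -10272 - 1*7 = -10272 - 7 = -10279)
X = -4878 (X = -2 + (-15155 - 1*(-10279)) = -2 + (-15155 + 10279) = -2 - 4876 = -4878)
√(1/(v(148) + 31769) + X) = √(1/(148*(1 + 148) + 31769) - 4878) = √(1/(148*149 + 31769) - 4878) = √(1/(22052 + 31769) - 4878) = √(1/53821 - 4878) = √(-262538837/53821) = I*√14130102746177/53821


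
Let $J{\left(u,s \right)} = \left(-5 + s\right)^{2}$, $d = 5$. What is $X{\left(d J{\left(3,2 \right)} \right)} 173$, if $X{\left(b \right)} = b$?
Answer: $7785$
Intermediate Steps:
$X{\left(d J{\left(3,2 \right)} \right)} 173 = 5 \left(-5 + 2\right)^{2} \cdot 173 = 5 \left(-3\right)^{2} \cdot 173 = 5 \cdot 9 \cdot 173 = 45 \cdot 173 = 7785$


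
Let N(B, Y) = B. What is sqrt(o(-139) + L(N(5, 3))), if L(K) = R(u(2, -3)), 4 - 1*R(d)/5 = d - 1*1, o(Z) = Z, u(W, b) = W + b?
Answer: I*sqrt(109) ≈ 10.44*I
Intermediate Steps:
R(d) = 25 - 5*d (R(d) = 20 - 5*(d - 1*1) = 20 - 5*(d - 1) = 20 - 5*(-1 + d) = 20 + (5 - 5*d) = 25 - 5*d)
L(K) = 30 (L(K) = 25 - 5*(2 - 3) = 25 - 5*(-1) = 25 + 5 = 30)
sqrt(o(-139) + L(N(5, 3))) = sqrt(-139 + 30) = sqrt(-109) = I*sqrt(109)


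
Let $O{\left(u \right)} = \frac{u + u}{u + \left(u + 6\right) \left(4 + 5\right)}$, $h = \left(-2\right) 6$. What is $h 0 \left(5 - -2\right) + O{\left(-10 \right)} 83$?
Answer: $\frac{830}{23} \approx 36.087$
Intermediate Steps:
$h = -12$
$O{\left(u \right)} = \frac{2 u}{54 + 10 u}$ ($O{\left(u \right)} = \frac{2 u}{u + \left(6 + u\right) 9} = \frac{2 u}{u + \left(54 + 9 u\right)} = \frac{2 u}{54 + 10 u}$)
$h 0 \left(5 - -2\right) + O{\left(-10 \right)} 83 = \left(-12\right) 0 \left(5 - -2\right) + - \frac{10}{27 + 5 \left(-10\right)} 83 = 0 \left(5 + 2\right) + - \frac{10}{27 - 50} \cdot 83 = 0 \cdot 7 + - \frac{10}{-23} \cdot 83 = 0 + \left(-10\right) \left(- \frac{1}{23}\right) 83 = 0 + \frac{10}{23} \cdot 83 = 0 + \frac{830}{23} = \frac{830}{23}$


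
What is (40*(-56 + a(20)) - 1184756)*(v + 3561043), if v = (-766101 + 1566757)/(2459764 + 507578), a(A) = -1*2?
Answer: -2090605692833888252/494557 ≈ -4.2272e+12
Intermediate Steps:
a(A) = -2
v = 400328/1483671 (v = 800656/2967342 = 800656*(1/2967342) = 400328/1483671 ≈ 0.26982)
(40*(-56 + a(20)) - 1184756)*(v + 3561043) = (40*(-56 - 2) - 1184756)*(400328/1483671 + 3561043) = (40*(-58) - 1184756)*(5283416629181/1483671) = (-2320 - 1184756)*(5283416629181/1483671) = -1187076*5283416629181/1483671 = -2090605692833888252/494557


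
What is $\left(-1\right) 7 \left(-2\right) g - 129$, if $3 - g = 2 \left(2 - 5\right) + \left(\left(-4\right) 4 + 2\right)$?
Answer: $193$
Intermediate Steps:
$g = 23$ ($g = 3 - \left(2 \left(2 - 5\right) + \left(\left(-4\right) 4 + 2\right)\right) = 3 - \left(2 \left(-3\right) + \left(-16 + 2\right)\right) = 3 - \left(-6 - 14\right) = 3 - -20 = 3 + 20 = 23$)
$\left(-1\right) 7 \left(-2\right) g - 129 = \left(-1\right) 7 \left(-2\right) 23 - 129 = \left(-7\right) \left(-2\right) 23 - 129 = 14 \cdot 23 - 129 = 322 - 129 = 193$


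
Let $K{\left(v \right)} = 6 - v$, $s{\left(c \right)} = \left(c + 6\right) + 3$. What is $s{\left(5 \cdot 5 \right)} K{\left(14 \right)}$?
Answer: $-272$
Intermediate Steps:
$s{\left(c \right)} = 9 + c$ ($s{\left(c \right)} = \left(6 + c\right) + 3 = 9 + c$)
$s{\left(5 \cdot 5 \right)} K{\left(14 \right)} = \left(9 + 5 \cdot 5\right) \left(6 - 14\right) = \left(9 + 25\right) \left(6 - 14\right) = 34 \left(-8\right) = -272$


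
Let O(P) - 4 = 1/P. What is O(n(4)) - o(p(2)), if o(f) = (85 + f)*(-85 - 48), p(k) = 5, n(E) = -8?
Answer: 95791/8 ≈ 11974.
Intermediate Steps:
O(P) = 4 + 1/P
o(f) = -11305 - 133*f (o(f) = (85 + f)*(-133) = -11305 - 133*f)
O(n(4)) - o(p(2)) = (4 + 1/(-8)) - (-11305 - 133*5) = (4 - ⅛) - (-11305 - 665) = 31/8 - 1*(-11970) = 31/8 + 11970 = 95791/8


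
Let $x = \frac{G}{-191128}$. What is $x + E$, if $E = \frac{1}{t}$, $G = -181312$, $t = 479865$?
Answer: $\frac{10875684251}{11464454715} \approx 0.94864$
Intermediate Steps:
$E = \frac{1}{479865} \approx 2.0839 \cdot 10^{-6}$
$x = \frac{22664}{23891}$ ($x = - \frac{181312}{-191128} = \left(-181312\right) \left(- \frac{1}{191128}\right) = \frac{22664}{23891} \approx 0.94864$)
$x + E = \frac{22664}{23891} + \frac{1}{479865} = \frac{10875684251}{11464454715}$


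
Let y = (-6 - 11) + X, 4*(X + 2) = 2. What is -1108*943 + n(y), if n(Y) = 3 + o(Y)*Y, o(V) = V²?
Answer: -8409381/8 ≈ -1.0512e+6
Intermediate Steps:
X = -3/2 (X = -2 + (¼)*2 = -2 + ½ = -3/2 ≈ -1.5000)
y = -37/2 (y = (-6 - 11) - 3/2 = -17 - 3/2 = -37/2 ≈ -18.500)
n(Y) = 3 + Y³ (n(Y) = 3 + Y²*Y = 3 + Y³)
-1108*943 + n(y) = -1108*943 + (3 + (-37/2)³) = -1044844 + (3 - 50653/8) = -1044844 - 50629/8 = -8409381/8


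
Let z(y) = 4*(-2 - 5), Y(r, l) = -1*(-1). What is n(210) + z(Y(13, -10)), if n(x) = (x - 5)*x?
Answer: 43022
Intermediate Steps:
Y(r, l) = 1
z(y) = -28 (z(y) = 4*(-7) = -28)
n(x) = x*(-5 + x) (n(x) = (-5 + x)*x = x*(-5 + x))
n(210) + z(Y(13, -10)) = 210*(-5 + 210) - 28 = 210*205 - 28 = 43050 - 28 = 43022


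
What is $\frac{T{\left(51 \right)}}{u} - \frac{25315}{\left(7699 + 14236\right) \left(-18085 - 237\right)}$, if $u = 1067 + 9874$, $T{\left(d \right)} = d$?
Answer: $\frac{1384901199}{293140805258} \approx 0.0047244$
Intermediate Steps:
$u = 10941$
$\frac{T{\left(51 \right)}}{u} - \frac{25315}{\left(7699 + 14236\right) \left(-18085 - 237\right)} = \frac{51}{10941} - \frac{25315}{\left(7699 + 14236\right) \left(-18085 - 237\right)} = 51 \cdot \frac{1}{10941} - \frac{25315}{21935 \left(-18322\right)} = \frac{17}{3647} - \frac{25315}{-401893070} = \frac{17}{3647} - - \frac{5063}{80378614} = \frac{17}{3647} + \frac{5063}{80378614} = \frac{1384901199}{293140805258}$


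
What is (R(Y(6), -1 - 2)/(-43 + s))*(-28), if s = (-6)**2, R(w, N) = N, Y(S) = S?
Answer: -12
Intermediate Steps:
s = 36
(R(Y(6), -1 - 2)/(-43 + s))*(-28) = ((-1 - 2)/(-43 + 36))*(-28) = -3/(-7)*(-28) = -3*(-1/7)*(-28) = (3/7)*(-28) = -12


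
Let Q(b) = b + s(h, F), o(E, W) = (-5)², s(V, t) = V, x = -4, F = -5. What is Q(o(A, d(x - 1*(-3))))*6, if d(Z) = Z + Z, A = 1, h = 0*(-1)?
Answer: 150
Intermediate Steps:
h = 0
d(Z) = 2*Z
o(E, W) = 25
Q(b) = b (Q(b) = b + 0 = b)
Q(o(A, d(x - 1*(-3))))*6 = 25*6 = 150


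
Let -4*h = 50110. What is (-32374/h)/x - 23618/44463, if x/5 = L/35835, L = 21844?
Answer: 1926710503637/6083665759365 ≈ 0.31670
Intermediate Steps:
h = -25055/2 (h = -¼*50110 = -25055/2 ≈ -12528.)
x = 21844/7167 (x = 5*(21844/35835) = 21844/7167 ≈ 3.0479)
(-32374/h)/x - 23618/44463 = (-32374/(-25055/2))/(21844/7167) - 23618/44463 = -32374*(-2/25055)*(7167/21844) - 23618*1/44463 = (64748/25055)*(7167/21844) - 23618/44463 = 116012229/136825355 - 23618/44463 = 1926710503637/6083665759365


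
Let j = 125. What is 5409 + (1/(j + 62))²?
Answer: 189147322/34969 ≈ 5409.0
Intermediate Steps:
5409 + (1/(j + 62))² = 5409 + (1/(125 + 62))² = 5409 + (1/187)² = 5409 + 1/34969 = 189147322/34969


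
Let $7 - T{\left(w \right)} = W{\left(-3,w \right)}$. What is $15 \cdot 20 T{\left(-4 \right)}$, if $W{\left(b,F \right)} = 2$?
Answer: $1500$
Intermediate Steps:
$T{\left(w \right)} = 5$ ($T{\left(w \right)} = 7 - 2 = 5$)
$15 \cdot 20 T{\left(-4 \right)} = 15 \cdot 20 \cdot 5 = 300 \cdot 5 = 1500$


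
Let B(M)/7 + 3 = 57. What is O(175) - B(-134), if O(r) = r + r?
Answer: -28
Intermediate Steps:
O(r) = 2*r
B(M) = 378 (B(M) = -21 + 7*57 = -21 + 399 = 378)
O(175) - B(-134) = 2*175 - 1*378 = 350 - 378 = -28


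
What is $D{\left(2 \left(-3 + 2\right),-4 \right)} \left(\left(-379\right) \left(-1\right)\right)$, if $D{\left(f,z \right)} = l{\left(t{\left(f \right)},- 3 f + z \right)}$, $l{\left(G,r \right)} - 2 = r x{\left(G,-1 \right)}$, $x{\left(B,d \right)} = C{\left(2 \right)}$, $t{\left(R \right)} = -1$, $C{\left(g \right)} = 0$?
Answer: $758$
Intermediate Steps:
$x{\left(B,d \right)} = 0$
$l{\left(G,r \right)} = 2$ ($l{\left(G,r \right)} = 2 + r 0 = 2 + 0 = 2$)
$D{\left(f,z \right)} = 2$
$D{\left(2 \left(-3 + 2\right),-4 \right)} \left(\left(-379\right) \left(-1\right)\right) = 2 \left(\left(-379\right) \left(-1\right)\right) = 2 \cdot 379 = 758$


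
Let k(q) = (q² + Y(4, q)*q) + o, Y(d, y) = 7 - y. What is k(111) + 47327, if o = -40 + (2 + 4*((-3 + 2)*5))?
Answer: 48046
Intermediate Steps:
o = -58 (o = -40 + (2 + 4*(-1*5)) = -40 + (2 + 4*(-5)) = -40 + (2 - 20) = -40 - 18 = -58)
k(q) = -58 + q² + q*(7 - q) (k(q) = (q² + (7 - q)*q) - 58 = (q² + q*(7 - q)) - 58 = -58 + q² + q*(7 - q))
k(111) + 47327 = (-58 + 7*111) + 47327 = (-58 + 777) + 47327 = 719 + 47327 = 48046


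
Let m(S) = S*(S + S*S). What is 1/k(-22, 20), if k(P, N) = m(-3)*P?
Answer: 1/396 ≈ 0.0025253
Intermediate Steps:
m(S) = S*(S + S²)
k(P, N) = -18*P (k(P, N) = ((-3)²*(1 - 3))*P = (9*(-2))*P = -18*P)
1/k(-22, 20) = 1/(-18*(-22)) = 1/396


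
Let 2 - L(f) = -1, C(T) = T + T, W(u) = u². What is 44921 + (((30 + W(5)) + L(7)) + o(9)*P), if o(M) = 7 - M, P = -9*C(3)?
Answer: 45087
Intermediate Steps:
C(T) = 2*T
L(f) = 3 (L(f) = 2 - 1*(-1) = 2 + 1 = 3)
P = -54 (P = -18*3 = -9*6 = -54)
44921 + (((30 + W(5)) + L(7)) + o(9)*P) = 44921 + (((30 + 5²) + 3) + (7 - 1*9)*(-54)) = 44921 + (((30 + 25) + 3) + (7 - 9)*(-54)) = 44921 + ((55 + 3) - 2*(-54)) = 44921 + (58 + 108) = 44921 + 166 = 45087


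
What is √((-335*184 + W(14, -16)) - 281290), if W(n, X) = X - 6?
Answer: 2*I*√85738 ≈ 585.62*I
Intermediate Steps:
W(n, X) = -6 + X
√((-335*184 + W(14, -16)) - 281290) = √((-335*184 + (-6 - 16)) - 281290) = √((-61640 - 22) - 281290) = √(-61662 - 281290) = √(-342952) = 2*I*√85738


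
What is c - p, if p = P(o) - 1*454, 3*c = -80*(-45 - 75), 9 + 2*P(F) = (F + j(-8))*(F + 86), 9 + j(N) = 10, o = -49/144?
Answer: 150553487/41472 ≈ 3630.2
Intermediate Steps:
o = -49/144 (o = -49*1/144 = -49/144 ≈ -0.34028)
j(N) = 1 (j(N) = -9 + 10 = 1)
P(F) = -9/2 + (1 + F)*(86 + F)/2 (P(F) = -9/2 + ((F + 1)*(F + 86))/2 = -9/2 + ((1 + F)*(86 + F))/2 = -9/2 + (1 + F)*(86 + F)/2)
c = 3200 (c = (-80*(-45 - 75))/3 = (-80*(-120))/3 = (⅓)*9600 = 3200)
p = -17843087/41472 (p = (77/2 + (-49/144)²/2 + (87/2)*(-49/144)) - 1*454 = (77/2 + (½)*(2401/20736) - 1421/96) - 454 = (77/2 + 2401/41472 - 1421/96) - 454 = 985201/41472 - 454 = -17843087/41472 ≈ -430.24)
c - p = 3200 - 1*(-17843087/41472) = 3200 + 17843087/41472 = 150553487/41472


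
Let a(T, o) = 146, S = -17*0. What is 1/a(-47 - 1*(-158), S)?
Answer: 1/146 ≈ 0.0068493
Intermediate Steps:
S = 0
1/a(-47 - 1*(-158), S) = 1/146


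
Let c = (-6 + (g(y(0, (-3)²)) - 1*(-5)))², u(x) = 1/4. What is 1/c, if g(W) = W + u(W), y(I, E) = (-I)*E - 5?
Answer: 16/529 ≈ 0.030246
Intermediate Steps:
u(x) = ¼
y(I, E) = -5 - E*I (y(I, E) = -E*I - 5 = -5 - E*I)
g(W) = ¼ + W (g(W) = W + ¼ = ¼ + W)
c = 529/16 (c = (-6 + ((¼ + (-5 - 1*(-3)²*0)) - 1*(-5)))² = (-6 + ((¼ + (-5 - 1*9*0)) + 5))² = (-6 + ((¼ + (-5 + 0)) + 5))² = (-6 + ((¼ - 5) + 5))² = (-6 + (-19/4 + 5))² = (-6 + ¼)² = (-23/4)² = 529/16 ≈ 33.063)
1/c = 1/(529/16) = 16/529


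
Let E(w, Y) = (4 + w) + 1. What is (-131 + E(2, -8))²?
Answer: 15376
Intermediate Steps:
E(w, Y) = 5 + w
(-131 + E(2, -8))² = (-131 + (5 + 2))² = (-131 + 7)² = (-124)² = 15376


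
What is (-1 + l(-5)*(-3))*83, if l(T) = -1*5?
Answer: 1162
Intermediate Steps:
l(T) = -5
(-1 + l(-5)*(-3))*83 = (-1 - 5*(-3))*83 = (-1 + 15)*83 = 14*83 = 1162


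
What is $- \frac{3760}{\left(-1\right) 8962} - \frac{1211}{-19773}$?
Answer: $\frac{42599731}{88602813} \approx 0.48079$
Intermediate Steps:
$- \frac{3760}{\left(-1\right) 8962} - \frac{1211}{-19773} = - \frac{3760}{-8962} - - \frac{1211}{19773} = \left(-3760\right) \left(- \frac{1}{8962}\right) + \frac{1211}{19773} = \frac{1880}{4481} + \frac{1211}{19773} = \frac{42599731}{88602813}$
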